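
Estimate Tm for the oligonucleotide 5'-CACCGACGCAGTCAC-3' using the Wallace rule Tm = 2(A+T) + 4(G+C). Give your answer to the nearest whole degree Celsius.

50°C

Base counts: A=4, T=1, G=3, C=7 (length 15).
Tm = 2·(4+1) + 4·(3+7) = 2·5 + 4·10 = 10 + 40 = 50°C.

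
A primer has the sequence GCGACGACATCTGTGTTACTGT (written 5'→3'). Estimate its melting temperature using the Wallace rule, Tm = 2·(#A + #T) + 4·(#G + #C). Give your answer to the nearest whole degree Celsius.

66°C

Base counts: A=4, T=7, G=6, C=5 (length 22).
Tm = 2·(4+7) + 4·(6+5) = 2·11 + 4·11 = 22 + 44 = 66°C.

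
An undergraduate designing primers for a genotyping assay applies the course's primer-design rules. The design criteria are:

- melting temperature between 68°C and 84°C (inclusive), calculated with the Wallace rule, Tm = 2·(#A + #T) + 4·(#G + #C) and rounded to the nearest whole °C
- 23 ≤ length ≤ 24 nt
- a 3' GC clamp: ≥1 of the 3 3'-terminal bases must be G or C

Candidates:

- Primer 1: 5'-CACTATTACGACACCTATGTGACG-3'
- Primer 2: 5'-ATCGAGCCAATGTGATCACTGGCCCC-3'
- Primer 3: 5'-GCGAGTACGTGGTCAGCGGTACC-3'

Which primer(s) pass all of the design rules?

Primer 1 (24 nt, A=7 T=6 G=4 C=7): Tm = 2·13 + 4·11 = 70°C ✓; length 24 ✓; 3' end ACG has 2 G/C ✓ — passes.
Primer 2 (26 nt, A=6 T=5 G=6 C=9): Tm = 2·11 + 4·15 = 82°C ✓; length 26, outside 23–24 ✗; 3' end CCC has 3 G/C ✓ — fails.
Primer 3 (23 nt, A=4 T=4 G=9 C=6): Tm = 2·8 + 4·15 = 76°C ✓; length 23 ✓; 3' end ACC has 2 G/C ✓ — passes.

Primer 1 and Primer 3.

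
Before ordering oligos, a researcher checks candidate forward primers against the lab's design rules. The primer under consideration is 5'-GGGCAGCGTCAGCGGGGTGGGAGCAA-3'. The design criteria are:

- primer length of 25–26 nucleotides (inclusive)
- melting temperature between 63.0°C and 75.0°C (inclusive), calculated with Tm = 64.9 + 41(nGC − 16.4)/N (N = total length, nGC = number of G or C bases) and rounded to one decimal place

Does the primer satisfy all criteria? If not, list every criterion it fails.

Base counts: A=5, T=2, G=14, C=5 (length 26).
length: length 26 ✓
Tm: Tm = 64.9 + 41·(19 − 16.4)/26 = 69.0°C ✓

Meets all criteria.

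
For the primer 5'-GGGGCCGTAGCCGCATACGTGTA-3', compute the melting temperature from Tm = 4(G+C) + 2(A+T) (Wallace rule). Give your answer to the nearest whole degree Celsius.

Base counts: A=4, T=4, G=9, C=6 (length 23).
Tm = 2·(4+4) + 4·(9+6) = 2·8 + 4·15 = 16 + 60 = 76°C.

76°C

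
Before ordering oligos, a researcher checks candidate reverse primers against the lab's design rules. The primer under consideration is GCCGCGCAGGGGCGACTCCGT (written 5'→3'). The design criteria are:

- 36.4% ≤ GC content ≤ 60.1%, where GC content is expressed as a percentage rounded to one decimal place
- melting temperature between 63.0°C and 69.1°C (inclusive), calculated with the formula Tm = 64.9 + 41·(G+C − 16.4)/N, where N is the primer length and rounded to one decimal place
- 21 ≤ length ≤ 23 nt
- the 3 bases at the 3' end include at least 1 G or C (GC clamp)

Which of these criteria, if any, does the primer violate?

Fails: GC content.

Base counts: A=2, T=2, G=9, C=8 (length 21).
GC content: GC 17/21 = 81.0%, outside 36.4–60.1% ✗
Tm: Tm = 64.9 + 41·(17 − 16.4)/21 = 66.1°C ✓
length: length 21 ✓
GC clamp: 3' end CGT has 2 G/C ✓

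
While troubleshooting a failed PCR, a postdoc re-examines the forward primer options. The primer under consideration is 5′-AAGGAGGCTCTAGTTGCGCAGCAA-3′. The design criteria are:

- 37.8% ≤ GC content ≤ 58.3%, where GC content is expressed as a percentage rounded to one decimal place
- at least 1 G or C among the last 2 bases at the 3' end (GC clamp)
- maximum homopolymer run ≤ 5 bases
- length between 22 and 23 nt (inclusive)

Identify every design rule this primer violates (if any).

Base counts: A=7, T=4, G=8, C=5 (length 24).
GC content: GC 13/24 = 54.2% ✓
GC clamp: 3' end AA has 0 G/C, need ≥1 ✗
homopolymer run: longest run = 2 ✓
length: length 24, outside 22–23 ✗

Fails: GC clamp, length.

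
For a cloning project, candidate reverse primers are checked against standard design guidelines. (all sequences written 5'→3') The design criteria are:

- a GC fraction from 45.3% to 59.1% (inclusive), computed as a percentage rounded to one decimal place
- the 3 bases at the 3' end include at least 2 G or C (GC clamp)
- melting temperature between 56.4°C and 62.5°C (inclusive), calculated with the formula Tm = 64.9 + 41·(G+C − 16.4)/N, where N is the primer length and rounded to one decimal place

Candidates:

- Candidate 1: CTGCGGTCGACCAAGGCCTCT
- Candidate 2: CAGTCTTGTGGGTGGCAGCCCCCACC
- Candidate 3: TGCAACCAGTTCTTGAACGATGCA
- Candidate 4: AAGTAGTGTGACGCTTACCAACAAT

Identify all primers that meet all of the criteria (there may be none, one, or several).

Candidate 1 (21 nt, A=3 T=4 G=6 C=8): GC 14/21 = 66.7%, outside 45.3–59.1% ✗; 3' end TCT has 1 G/C, need ≥2 ✗; Tm = 64.9 + 41·(14 − 16.4)/21 = 60.2°C ✓ — fails.
Candidate 2 (26 nt, A=3 T=5 G=8 C=10): GC 18/26 = 69.2%, outside 45.3–59.1% ✗; 3' end ACC has 2 G/C ✓; Tm = 64.9 + 41·(18 − 16.4)/26 = 67.4°C, outside 56.4–62.5°C ✗ — fails.
Candidate 3 (24 nt, A=7 T=6 G=5 C=6): GC 11/24 = 45.8% ✓; 3' end GCA has 2 G/C ✓; Tm = 64.9 + 41·(11 − 16.4)/24 = 55.7°C, outside 56.4–62.5°C ✗ — fails.
Candidate 4 (25 nt, A=9 T=6 G=5 C=5): GC 10/25 = 40.0%, outside 45.3–59.1% ✗; 3' end AAT has 0 G/C, need ≥2 ✗; Tm = 64.9 + 41·(10 − 16.4)/25 = 54.4°C, outside 56.4–62.5°C ✗ — fails.

None of the candidates satisfy all criteria.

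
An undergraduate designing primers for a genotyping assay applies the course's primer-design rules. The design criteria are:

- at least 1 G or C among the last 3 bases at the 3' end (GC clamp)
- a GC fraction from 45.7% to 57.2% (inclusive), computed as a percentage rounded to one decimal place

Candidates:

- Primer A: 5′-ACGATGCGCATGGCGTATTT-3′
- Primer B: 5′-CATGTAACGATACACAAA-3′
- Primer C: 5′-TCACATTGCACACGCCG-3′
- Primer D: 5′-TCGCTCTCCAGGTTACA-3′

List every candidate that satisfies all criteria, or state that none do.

Primer D only.

Primer A (20 nt, A=4 T=6 G=6 C=4): 3' end TTT has 0 G/C, need ≥1 ✗; GC 10/20 = 50.0% ✓ — fails.
Primer B (18 nt, A=9 T=3 G=2 C=4): 3' end AAA has 0 G/C, need ≥1 ✗; GC 6/18 = 33.3%, outside 45.7–57.2% ✗ — fails.
Primer C (17 nt, A=4 T=3 G=3 C=7): 3' end CCG has 3 G/C ✓; GC 10/17 = 58.8%, outside 45.7–57.2% ✗ — fails.
Primer D (17 nt, A=3 T=5 G=3 C=6): 3' end ACA has 1 G/C ✓; GC 9/17 = 52.9% ✓ — passes.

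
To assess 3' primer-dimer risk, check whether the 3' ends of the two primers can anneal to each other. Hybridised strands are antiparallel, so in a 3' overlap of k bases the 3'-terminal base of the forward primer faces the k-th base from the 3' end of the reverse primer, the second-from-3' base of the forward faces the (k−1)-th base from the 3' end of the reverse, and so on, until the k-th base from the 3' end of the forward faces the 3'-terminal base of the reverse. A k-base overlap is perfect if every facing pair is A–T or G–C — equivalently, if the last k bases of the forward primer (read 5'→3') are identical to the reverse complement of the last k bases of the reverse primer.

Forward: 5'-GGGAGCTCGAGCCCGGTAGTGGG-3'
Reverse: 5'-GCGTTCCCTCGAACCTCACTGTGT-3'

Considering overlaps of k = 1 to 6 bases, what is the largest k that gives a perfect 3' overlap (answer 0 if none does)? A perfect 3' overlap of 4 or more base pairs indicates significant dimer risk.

Last 6 bases (5'→3') — forward …AGTGGG, reverse …CTGTGT.
Reverse complement of the reverse primer's last 6 bases: ACACAG; its first k bases are the reverse complement of the reverse primer's last k bases, so a perfect k-base overlap needs the forward primer's last k bases to equal them.
Comparing (forward last k vs required): k=1: G vs A ✗; k=2: GG vs AC ✗; k=3: GGG vs ACA ✗; k=4: TGGG vs ACAC ✗; k=5: GTGGG vs ACACA ✗; k=6: AGTGGG vs ACACAG ✗.
No overlap length from 1 to 6 is perfect, so the longest perfect 3' overlap is 0.

Longest perfect overlap: 0 complementary base pairs; below the dimer-risk threshold (threshold 4).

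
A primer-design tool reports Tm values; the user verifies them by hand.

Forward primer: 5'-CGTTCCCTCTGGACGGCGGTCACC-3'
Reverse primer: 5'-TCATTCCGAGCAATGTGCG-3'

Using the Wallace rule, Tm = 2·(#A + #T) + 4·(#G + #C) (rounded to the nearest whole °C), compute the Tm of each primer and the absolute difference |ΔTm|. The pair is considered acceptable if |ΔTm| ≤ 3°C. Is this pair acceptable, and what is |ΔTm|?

Forward: A=2 T=5 G=7 C=10 → Tm = 2·7 + 4·17 = 82°C.
Reverse: A=4 T=5 G=5 C=5 → Tm = 2·9 + 4·10 = 58°C.
|ΔTm| = |82 − 58| = 24°C, > 3°C.

|ΔTm| = 24°C; the pair is not acceptable.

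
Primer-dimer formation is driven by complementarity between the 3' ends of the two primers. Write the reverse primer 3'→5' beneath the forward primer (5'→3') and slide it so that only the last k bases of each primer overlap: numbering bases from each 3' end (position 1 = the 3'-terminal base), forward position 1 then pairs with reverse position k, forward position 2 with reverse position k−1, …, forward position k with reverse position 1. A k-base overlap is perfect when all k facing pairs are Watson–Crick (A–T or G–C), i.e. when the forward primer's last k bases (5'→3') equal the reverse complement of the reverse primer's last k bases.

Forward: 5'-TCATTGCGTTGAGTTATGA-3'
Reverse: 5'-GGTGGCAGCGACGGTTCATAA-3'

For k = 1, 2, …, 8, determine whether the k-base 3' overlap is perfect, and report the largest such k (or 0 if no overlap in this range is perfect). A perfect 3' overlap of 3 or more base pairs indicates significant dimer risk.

Last 8 bases (5'→3') — forward …AGTTATGA, reverse …GTTCATAA.
Reverse complement of the reverse primer's last 8 bases: TTATGAAC; its first k bases are the reverse complement of the reverse primer's last k bases, so a perfect k-base overlap needs the forward primer's last k bases to equal them.
Comparing (forward last k vs required): k=1: A vs T ✗; k=2: GA vs TT ✗; k=3: TGA vs TTA ✗; k=4: ATGA vs TTAT ✗; k=5: TATGA vs TTATG ✗; k=6: TTATGA vs TTATGA ✓; k=7: GTTATGA vs TTATGAA ✗; k=8: AGTTATGA vs TTATGAAC ✗.
Only k = 6 is perfect, so the longest perfect 3' overlap is 6.

Longest perfect overlap: 6 complementary base pairs; significant dimer risk (threshold 3).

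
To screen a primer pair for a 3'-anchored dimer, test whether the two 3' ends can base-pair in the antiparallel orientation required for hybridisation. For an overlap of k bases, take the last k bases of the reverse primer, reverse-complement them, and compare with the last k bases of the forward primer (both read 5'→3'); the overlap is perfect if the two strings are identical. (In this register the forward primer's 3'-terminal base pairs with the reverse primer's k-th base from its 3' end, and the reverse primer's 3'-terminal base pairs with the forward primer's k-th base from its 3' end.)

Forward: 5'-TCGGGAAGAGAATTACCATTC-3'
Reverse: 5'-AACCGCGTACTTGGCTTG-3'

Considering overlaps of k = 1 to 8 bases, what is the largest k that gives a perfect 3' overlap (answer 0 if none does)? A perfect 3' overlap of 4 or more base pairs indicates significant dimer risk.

Longest perfect overlap: 1 complementary base pair; below the dimer-risk threshold (threshold 4).

Last 8 bases (5'→3') — forward …TACCATTC, reverse …TTGGCTTG.
Reverse complement of the reverse primer's last 8 bases: CAAGCCAA; its first k bases are the reverse complement of the reverse primer's last k bases, so a perfect k-base overlap needs the forward primer's last k bases to equal them.
Comparing (forward last k vs required): k=1: C vs C ✓; k=2: TC vs CA ✗; k=3: TTC vs CAA ✗; k=4: ATTC vs CAAG ✗; k=5: CATTC vs CAAGC ✗; k=6: CCATTC vs CAAGCC ✗; k=7: ACCATTC vs CAAGCCA ✗; k=8: TACCATTC vs CAAGCCAA ✗.
Only k = 1 is perfect, so the longest perfect 3' overlap is 1.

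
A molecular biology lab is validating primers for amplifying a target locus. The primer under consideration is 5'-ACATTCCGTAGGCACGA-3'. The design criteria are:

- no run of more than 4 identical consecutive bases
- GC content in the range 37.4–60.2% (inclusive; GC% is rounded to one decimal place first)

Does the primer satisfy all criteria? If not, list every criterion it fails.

Base counts: A=5, T=3, G=4, C=5 (length 17).
homopolymer run: longest run = 2 ✓
GC content: GC 9/17 = 52.9% ✓

Meets all criteria.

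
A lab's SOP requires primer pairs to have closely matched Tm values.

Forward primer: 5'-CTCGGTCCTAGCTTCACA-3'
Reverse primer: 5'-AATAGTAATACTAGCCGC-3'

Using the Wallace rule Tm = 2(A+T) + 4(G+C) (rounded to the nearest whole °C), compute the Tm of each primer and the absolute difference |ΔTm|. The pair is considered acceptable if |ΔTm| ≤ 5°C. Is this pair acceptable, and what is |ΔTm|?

Forward: A=3 T=5 G=3 C=7 → Tm = 2·8 + 4·10 = 56°C.
Reverse: A=7 T=4 G=3 C=4 → Tm = 2·11 + 4·7 = 50°C.
|ΔTm| = |56 − 50| = 6°C, > 5°C.

|ΔTm| = 6°C; the pair is not acceptable.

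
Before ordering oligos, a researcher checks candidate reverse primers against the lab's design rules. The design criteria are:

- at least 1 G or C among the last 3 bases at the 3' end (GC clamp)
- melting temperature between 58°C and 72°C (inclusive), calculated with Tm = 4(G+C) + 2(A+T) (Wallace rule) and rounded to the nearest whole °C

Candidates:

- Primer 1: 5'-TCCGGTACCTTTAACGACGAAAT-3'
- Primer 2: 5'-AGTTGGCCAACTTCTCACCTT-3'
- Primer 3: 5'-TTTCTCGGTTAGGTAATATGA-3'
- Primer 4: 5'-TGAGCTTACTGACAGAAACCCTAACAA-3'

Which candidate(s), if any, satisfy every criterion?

Primer 2 only.

Primer 1 (23 nt, A=7 T=6 G=4 C=6): 3' end AAT has 0 G/C, need ≥1 ✗; Tm = 2·13 + 4·10 = 66°C ✓ — fails.
Primer 2 (21 nt, A=4 T=7 G=3 C=7): 3' end CTT has 1 G/C ✓; Tm = 2·11 + 4·10 = 62°C ✓ — passes.
Primer 3 (21 nt, A=5 T=9 G=5 C=2): 3' end TGA has 1 G/C ✓; Tm = 2·14 + 4·7 = 56°C, outside 58–72°C ✗ — fails.
Primer 4 (27 nt, A=11 T=5 G=4 C=7): 3' end CAA has 1 G/C ✓; Tm = 2·16 + 4·11 = 76°C, outside 58–72°C ✗ — fails.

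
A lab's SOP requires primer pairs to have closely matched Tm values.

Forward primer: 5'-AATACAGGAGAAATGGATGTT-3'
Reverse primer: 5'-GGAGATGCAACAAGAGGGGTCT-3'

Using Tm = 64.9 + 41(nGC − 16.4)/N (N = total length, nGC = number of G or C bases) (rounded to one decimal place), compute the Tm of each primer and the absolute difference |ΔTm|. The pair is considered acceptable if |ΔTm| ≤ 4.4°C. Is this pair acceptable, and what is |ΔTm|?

Forward: G+C = 7, N = 21 → Tm = 64.9 + 41·(7 − 16.4)/21 = 46.5°C.
Reverse: G+C = 12, N = 22 → Tm = 64.9 + 41·(12 − 16.4)/22 = 56.7°C.
|ΔTm| = |46.5 − 56.7| = 10.2°C, > 4.4°C.

|ΔTm| = 10.2°C; the pair is not acceptable.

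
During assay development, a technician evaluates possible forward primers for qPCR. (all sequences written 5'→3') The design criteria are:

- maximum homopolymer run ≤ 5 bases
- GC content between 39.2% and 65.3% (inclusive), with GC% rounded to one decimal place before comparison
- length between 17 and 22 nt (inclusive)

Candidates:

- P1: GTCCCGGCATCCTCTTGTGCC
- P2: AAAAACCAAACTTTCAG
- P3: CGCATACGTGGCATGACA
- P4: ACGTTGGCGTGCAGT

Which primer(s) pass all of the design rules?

P1 (21 nt, A=1 T=6 G=5 C=9): longest run = 3 ✓; GC 14/21 = 66.7%, outside 39.2–65.3% ✗; length 21 ✓ — fails.
P2 (17 nt, A=9 T=3 G=1 C=4): longest run = 5 ✓; GC 5/17 = 29.4%, outside 39.2–65.3% ✗; length 17 ✓ — fails.
P3 (18 nt, A=5 T=3 G=5 C=5): longest run = 2 ✓; GC 10/18 = 55.6% ✓; length 18 ✓ — passes.
P4 (15 nt, A=2 T=4 G=6 C=3): longest run = 2 ✓; GC 9/15 = 60.0% ✓; length 15, outside 17–22 ✗ — fails.

P3 only.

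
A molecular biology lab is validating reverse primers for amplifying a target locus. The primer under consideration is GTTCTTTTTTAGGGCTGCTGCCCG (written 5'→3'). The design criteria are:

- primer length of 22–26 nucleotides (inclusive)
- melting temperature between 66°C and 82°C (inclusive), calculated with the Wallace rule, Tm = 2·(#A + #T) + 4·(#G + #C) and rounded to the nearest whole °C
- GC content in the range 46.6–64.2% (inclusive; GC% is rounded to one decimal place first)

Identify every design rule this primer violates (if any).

Base counts: A=1, T=10, G=7, C=6 (length 24).
length: length 24 ✓
Tm: Tm = 2·11 + 4·13 = 74°C ✓
GC content: GC 13/24 = 54.2% ✓

Meets all criteria.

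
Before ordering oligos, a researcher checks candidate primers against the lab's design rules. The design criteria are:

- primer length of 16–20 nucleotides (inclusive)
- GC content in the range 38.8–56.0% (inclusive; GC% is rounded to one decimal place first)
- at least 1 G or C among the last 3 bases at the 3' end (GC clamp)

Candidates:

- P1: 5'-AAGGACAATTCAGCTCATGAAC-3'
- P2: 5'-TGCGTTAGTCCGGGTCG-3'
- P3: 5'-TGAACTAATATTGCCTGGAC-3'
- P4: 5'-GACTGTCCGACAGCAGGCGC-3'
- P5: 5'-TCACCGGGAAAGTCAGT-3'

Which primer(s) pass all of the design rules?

P3 and P5.

P1 (22 nt, A=9 T=4 G=4 C=5): length 22, outside 16–20 ✗; GC 9/22 = 40.9% ✓; 3' end AAC has 1 G/C ✓ — fails.
P2 (17 nt, A=1 T=5 G=7 C=4): length 17 ✓; GC 11/17 = 64.7%, outside 38.8–56.0% ✗; 3' end TCG has 2 G/C ✓ — fails.
P3 (20 nt, A=6 T=6 G=4 C=4): length 20 ✓; GC 8/20 = 40.0% ✓; 3' end GAC has 2 G/C ✓ — passes.
P4 (20 nt, A=4 T=2 G=7 C=7): length 20 ✓; GC 14/20 = 70.0%, outside 38.8–56.0% ✗; 3' end CGC has 3 G/C ✓ — fails.
P5 (17 nt, A=5 T=3 G=5 C=4): length 17 ✓; GC 9/17 = 52.9% ✓; 3' end AGT has 1 G/C ✓ — passes.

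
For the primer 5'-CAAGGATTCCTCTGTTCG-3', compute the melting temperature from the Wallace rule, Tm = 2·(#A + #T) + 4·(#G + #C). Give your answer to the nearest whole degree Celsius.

Base counts: A=3, T=6, G=4, C=5 (length 18).
Tm = 2·(3+6) + 4·(4+5) = 2·9 + 4·9 = 18 + 36 = 54°C.

54°C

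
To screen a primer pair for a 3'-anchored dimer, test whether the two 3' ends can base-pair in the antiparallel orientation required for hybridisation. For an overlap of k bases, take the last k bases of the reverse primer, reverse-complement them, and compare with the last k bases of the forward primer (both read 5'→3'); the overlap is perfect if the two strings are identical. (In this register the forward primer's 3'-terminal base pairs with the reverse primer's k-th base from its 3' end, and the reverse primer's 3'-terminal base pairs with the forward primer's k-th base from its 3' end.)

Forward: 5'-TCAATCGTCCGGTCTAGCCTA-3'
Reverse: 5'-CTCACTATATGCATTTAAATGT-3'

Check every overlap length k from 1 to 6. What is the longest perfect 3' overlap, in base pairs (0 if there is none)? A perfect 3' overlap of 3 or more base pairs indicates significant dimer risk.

Longest perfect overlap: 1 complementary base pair; below the dimer-risk threshold (threshold 3).

Last 6 bases (5'→3') — forward …AGCCTA, reverse …AAATGT.
Reverse complement of the reverse primer's last 6 bases: ACATTT; its first k bases are the reverse complement of the reverse primer's last k bases, so a perfect k-base overlap needs the forward primer's last k bases to equal them.
Comparing (forward last k vs required): k=1: A vs A ✓; k=2: TA vs AC ✗; k=3: CTA vs ACA ✗; k=4: CCTA vs ACAT ✗; k=5: GCCTA vs ACATT ✗; k=6: AGCCTA vs ACATTT ✗.
Only k = 1 is perfect, so the longest perfect 3' overlap is 1.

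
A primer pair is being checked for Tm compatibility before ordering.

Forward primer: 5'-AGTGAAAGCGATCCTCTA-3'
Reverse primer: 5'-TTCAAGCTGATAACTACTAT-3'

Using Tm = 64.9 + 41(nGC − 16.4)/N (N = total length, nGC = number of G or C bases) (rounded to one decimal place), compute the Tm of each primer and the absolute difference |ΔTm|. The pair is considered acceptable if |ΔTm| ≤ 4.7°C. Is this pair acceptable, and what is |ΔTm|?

Forward: G+C = 8, N = 18 → Tm = 64.9 + 41·(8 − 16.4)/18 = 45.8°C.
Reverse: G+C = 6, N = 20 → Tm = 64.9 + 41·(6 − 16.4)/20 = 43.6°C.
|ΔTm| = |45.8 − 43.6| = 2.2°C, ≤ 4.7°C.

|ΔTm| = 2.2°C; the pair is acceptable.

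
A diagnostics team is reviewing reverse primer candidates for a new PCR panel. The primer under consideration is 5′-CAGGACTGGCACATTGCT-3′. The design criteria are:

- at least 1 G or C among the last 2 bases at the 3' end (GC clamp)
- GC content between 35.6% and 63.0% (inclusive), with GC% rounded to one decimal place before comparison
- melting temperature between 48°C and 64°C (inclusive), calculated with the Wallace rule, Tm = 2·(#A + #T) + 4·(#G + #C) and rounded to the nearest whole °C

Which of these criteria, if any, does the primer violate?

Meets all criteria.

Base counts: A=4, T=4, G=5, C=5 (length 18).
GC clamp: 3' end CT has 1 G/C ✓
GC content: GC 10/18 = 55.6% ✓
Tm: Tm = 2·8 + 4·10 = 56°C ✓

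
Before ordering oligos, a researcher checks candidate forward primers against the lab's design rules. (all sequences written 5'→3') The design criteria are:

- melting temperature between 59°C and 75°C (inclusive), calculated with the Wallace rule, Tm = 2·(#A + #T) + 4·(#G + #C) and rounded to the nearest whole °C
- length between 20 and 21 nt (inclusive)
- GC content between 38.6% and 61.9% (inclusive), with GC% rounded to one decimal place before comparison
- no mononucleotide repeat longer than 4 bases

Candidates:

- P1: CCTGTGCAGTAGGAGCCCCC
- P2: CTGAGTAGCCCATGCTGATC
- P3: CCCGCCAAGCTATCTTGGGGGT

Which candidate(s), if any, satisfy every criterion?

P1 (20 nt, A=3 T=3 G=6 C=8): Tm = 2·6 + 4·14 = 68°C ✓; length 20 ✓; GC 14/20 = 70.0%, outside 38.6–61.9% ✗; longest run = 5, exceeds 4 ✗ — fails.
P2 (20 nt, A=4 T=5 G=5 C=6): Tm = 2·9 + 4·11 = 62°C ✓; length 20 ✓; GC 11/20 = 55.0% ✓; longest run = 3 ✓ — passes.
P3 (22 nt, A=3 T=5 G=7 C=7): Tm = 2·8 + 4·14 = 72°C ✓; length 22, outside 20–21 ✗; GC 14/22 = 63.6%, outside 38.6–61.9% ✗; longest run = 5, exceeds 4 ✗ — fails.

P2 only.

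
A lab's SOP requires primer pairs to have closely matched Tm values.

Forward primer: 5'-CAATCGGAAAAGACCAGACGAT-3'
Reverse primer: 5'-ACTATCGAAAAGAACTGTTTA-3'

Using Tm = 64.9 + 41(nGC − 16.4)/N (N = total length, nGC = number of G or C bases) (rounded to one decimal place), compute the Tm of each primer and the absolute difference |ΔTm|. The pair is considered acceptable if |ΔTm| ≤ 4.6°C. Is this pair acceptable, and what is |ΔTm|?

Forward: G+C = 10, N = 22 → Tm = 64.9 + 41·(10 − 16.4)/22 = 53.0°C.
Reverse: G+C = 6, N = 21 → Tm = 64.9 + 41·(6 − 16.4)/21 = 44.6°C.
|ΔTm| = |53.0 − 44.6| = 8.4°C, > 4.6°C.

|ΔTm| = 8.4°C; the pair is not acceptable.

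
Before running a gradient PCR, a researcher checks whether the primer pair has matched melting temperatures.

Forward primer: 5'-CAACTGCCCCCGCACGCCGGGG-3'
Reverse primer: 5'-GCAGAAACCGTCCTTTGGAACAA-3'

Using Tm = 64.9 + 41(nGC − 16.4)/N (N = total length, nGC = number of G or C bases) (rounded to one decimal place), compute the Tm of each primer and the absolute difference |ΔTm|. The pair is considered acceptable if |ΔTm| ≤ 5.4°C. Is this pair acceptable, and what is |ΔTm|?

Forward: G+C = 18, N = 22 → Tm = 64.9 + 41·(18 − 16.4)/22 = 67.9°C.
Reverse: G+C = 11, N = 23 → Tm = 64.9 + 41·(11 − 16.4)/23 = 55.3°C.
|ΔTm| = |67.9 − 55.3| = 12.6°C, > 5.4°C.

|ΔTm| = 12.6°C; the pair is not acceptable.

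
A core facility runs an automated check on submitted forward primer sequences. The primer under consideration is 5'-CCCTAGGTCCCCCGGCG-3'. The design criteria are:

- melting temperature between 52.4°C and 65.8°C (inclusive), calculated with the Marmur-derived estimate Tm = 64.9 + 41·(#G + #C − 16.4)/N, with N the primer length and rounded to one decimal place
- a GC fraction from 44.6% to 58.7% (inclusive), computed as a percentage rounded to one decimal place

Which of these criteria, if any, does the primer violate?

Base counts: A=1, T=2, G=5, C=9 (length 17).
Tm: Tm = 64.9 + 41·(14 − 16.4)/17 = 59.1°C ✓
GC content: GC 14/17 = 82.4%, outside 44.6–58.7% ✗

Fails: GC content.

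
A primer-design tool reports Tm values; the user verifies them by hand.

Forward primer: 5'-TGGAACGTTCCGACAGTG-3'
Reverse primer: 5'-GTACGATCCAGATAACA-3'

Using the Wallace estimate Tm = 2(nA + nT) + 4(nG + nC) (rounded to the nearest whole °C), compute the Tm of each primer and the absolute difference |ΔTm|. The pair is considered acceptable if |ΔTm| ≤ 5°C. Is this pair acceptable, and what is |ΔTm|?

|ΔTm| = 8°C; the pair is not acceptable.

Forward: A=4 T=4 G=6 C=4 → Tm = 2·8 + 4·10 = 56°C.
Reverse: A=7 T=3 G=3 C=4 → Tm = 2·10 + 4·7 = 48°C.
|ΔTm| = |56 − 48| = 8°C, > 5°C.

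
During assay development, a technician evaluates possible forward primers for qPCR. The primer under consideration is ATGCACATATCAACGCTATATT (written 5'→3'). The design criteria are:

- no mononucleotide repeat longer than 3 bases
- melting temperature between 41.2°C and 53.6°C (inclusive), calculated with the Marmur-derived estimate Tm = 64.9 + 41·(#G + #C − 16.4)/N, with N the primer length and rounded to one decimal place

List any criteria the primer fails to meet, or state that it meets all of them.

Base counts: A=8, T=7, G=2, C=5 (length 22).
homopolymer run: longest run = 2 ✓
Tm: Tm = 64.9 + 41·(7 − 16.4)/22 = 47.4°C ✓

Meets all criteria.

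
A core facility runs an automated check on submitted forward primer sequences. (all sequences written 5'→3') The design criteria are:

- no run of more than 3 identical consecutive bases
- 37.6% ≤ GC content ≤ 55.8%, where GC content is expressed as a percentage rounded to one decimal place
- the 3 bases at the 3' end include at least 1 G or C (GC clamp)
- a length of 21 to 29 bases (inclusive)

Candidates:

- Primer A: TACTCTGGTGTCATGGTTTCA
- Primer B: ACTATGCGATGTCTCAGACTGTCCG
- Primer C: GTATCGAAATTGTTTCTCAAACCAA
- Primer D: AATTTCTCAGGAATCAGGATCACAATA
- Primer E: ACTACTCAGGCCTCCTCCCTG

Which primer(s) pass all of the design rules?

Primer A and Primer B.

Primer A (21 nt, A=3 T=9 G=5 C=4): longest run = 3 ✓; GC 9/21 = 42.9% ✓; 3' end TCA has 1 G/C ✓; length 21 ✓ — passes.
Primer B (25 nt, A=5 T=7 G=6 C=7): longest run = 2 ✓; GC 13/25 = 52.0% ✓; 3' end CCG has 3 G/C ✓; length 25 ✓ — passes.
Primer C (25 nt, A=9 T=8 G=3 C=5): longest run = 3 ✓; GC 8/25 = 32.0%, outside 37.6–55.8% ✗; 3' end CAA has 1 G/C ✓; length 25 ✓ — fails.
Primer D (27 nt, A=11 T=7 G=4 C=5): longest run = 3 ✓; GC 9/27 = 33.3%, outside 37.6–55.8% ✗; 3' end ATA has 0 G/C, need ≥1 ✗; length 27 ✓ — fails.
Primer E (21 nt, A=3 T=5 G=3 C=10): longest run = 3 ✓; GC 13/21 = 61.9%, outside 37.6–55.8% ✗; 3' end CTG has 2 G/C ✓; length 21 ✓ — fails.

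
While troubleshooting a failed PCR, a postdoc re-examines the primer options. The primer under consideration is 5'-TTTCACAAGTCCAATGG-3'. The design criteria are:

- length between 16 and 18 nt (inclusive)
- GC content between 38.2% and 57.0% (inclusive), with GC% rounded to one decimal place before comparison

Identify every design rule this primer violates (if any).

Meets all criteria.

Base counts: A=5, T=5, G=3, C=4 (length 17).
length: length 17 ✓
GC content: GC 7/17 = 41.2% ✓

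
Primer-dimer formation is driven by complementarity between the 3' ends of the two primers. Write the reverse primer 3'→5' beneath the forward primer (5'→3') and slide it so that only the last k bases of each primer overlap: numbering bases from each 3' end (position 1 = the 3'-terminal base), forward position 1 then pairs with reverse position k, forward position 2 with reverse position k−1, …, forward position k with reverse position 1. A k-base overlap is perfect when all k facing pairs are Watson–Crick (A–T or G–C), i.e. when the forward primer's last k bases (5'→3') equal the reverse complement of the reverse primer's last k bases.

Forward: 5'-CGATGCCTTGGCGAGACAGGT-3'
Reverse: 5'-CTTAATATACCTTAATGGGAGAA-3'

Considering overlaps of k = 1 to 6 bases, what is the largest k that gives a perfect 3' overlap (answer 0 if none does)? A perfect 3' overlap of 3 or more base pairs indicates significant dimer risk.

Longest perfect overlap: 1 complementary base pair; below the dimer-risk threshold (threshold 3).

Last 6 bases (5'→3') — forward …ACAGGT, reverse …GGAGAA.
Reverse complement of the reverse primer's last 6 bases: TTCTCC; its first k bases are the reverse complement of the reverse primer's last k bases, so a perfect k-base overlap needs the forward primer's last k bases to equal them.
Comparing (forward last k vs required): k=1: T vs T ✓; k=2: GT vs TT ✗; k=3: GGT vs TTC ✗; k=4: AGGT vs TTCT ✗; k=5: CAGGT vs TTCTC ✗; k=6: ACAGGT vs TTCTCC ✗.
Only k = 1 is perfect, so the longest perfect 3' overlap is 1.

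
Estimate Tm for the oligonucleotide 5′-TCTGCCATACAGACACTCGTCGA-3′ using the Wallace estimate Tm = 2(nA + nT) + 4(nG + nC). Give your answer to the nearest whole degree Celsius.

Base counts: A=6, T=5, G=4, C=8 (length 23).
Tm = 2·(6+5) + 4·(4+8) = 2·11 + 4·12 = 22 + 48 = 70°C.

70°C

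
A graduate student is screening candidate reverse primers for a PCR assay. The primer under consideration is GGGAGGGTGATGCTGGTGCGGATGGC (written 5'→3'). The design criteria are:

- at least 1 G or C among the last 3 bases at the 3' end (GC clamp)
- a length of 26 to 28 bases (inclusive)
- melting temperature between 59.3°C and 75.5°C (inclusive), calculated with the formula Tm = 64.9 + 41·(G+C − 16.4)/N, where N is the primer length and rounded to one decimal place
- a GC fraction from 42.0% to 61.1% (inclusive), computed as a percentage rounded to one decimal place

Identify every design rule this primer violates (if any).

Base counts: A=3, T=5, G=15, C=3 (length 26).
GC clamp: 3' end GGC has 3 G/C ✓
length: length 26 ✓
Tm: Tm = 64.9 + 41·(18 − 16.4)/26 = 67.4°C ✓
GC content: GC 18/26 = 69.2%, outside 42.0–61.1% ✗

Fails: GC content.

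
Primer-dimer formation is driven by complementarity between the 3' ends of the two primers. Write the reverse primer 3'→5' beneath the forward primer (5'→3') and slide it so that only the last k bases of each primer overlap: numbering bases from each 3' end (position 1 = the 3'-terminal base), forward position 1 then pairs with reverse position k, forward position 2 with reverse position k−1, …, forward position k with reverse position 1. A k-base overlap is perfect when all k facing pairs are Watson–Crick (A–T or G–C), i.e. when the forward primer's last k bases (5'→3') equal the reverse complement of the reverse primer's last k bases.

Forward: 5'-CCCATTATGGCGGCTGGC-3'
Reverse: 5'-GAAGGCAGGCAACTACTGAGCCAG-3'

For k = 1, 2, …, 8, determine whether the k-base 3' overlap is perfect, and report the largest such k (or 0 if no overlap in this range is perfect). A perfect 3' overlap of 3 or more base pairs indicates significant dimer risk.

Longest perfect overlap: 5 complementary base pairs; significant dimer risk (threshold 3).

Last 8 bases (5'→3') — forward …CGGCTGGC, reverse …TGAGCCAG.
Reverse complement of the reverse primer's last 8 bases: CTGGCTCA; its first k bases are the reverse complement of the reverse primer's last k bases, so a perfect k-base overlap needs the forward primer's last k bases to equal them.
Comparing (forward last k vs required): k=1: C vs C ✓; k=2: GC vs CT ✗; k=3: GGC vs CTG ✗; k=4: TGGC vs CTGG ✗; k=5: CTGGC vs CTGGC ✓; k=6: GCTGGC vs CTGGCT ✗; k=7: GGCTGGC vs CTGGCTC ✗; k=8: CGGCTGGC vs CTGGCTCA ✗.
Perfect overlaps at k = 1, 5; the largest is 5.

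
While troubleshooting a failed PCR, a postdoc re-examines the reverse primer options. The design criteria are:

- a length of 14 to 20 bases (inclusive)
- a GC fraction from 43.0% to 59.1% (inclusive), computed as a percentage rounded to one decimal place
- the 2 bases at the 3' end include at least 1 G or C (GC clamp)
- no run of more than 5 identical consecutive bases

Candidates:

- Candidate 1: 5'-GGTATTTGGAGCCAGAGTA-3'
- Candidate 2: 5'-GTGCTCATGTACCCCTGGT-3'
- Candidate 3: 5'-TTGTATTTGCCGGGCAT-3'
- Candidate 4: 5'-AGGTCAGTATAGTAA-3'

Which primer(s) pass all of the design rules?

Candidate 1 (19 nt, A=5 T=5 G=7 C=2): length 19 ✓; GC 9/19 = 47.4% ✓; 3' end TA has 0 G/C, need ≥1 ✗; longest run = 3 ✓ — fails.
Candidate 2 (19 nt, A=2 T=6 G=5 C=6): length 19 ✓; GC 11/19 = 57.9% ✓; 3' end GT has 1 G/C ✓; longest run = 4 ✓ — passes.
Candidate 3 (17 nt, A=2 T=7 G=5 C=3): length 17 ✓; GC 8/17 = 47.1% ✓; 3' end AT has 0 G/C, need ≥1 ✗; longest run = 3 ✓ — fails.
Candidate 4 (15 nt, A=6 T=4 G=4 C=1): length 15 ✓; GC 5/15 = 33.3%, outside 43.0–59.1% ✗; 3' end AA has 0 G/C, need ≥1 ✗; longest run = 2 ✓ — fails.

Candidate 2 only.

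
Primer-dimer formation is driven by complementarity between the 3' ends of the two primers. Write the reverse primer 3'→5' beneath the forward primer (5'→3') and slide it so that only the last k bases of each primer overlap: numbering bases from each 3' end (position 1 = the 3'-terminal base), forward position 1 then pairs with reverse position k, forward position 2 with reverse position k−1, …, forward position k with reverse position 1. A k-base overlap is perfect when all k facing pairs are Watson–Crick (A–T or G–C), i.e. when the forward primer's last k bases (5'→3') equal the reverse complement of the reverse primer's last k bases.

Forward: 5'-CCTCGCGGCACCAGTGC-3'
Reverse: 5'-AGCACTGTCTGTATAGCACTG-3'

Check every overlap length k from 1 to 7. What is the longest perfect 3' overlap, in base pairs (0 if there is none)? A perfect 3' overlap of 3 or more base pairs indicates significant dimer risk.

Longest perfect overlap: 6 complementary base pairs; significant dimer risk (threshold 3).

Last 7 bases (5'→3') — forward …CCAGTGC, reverse …AGCACTG.
Reverse complement of the reverse primer's last 7 bases: CAGTGCT; its first k bases are the reverse complement of the reverse primer's last k bases, so a perfect k-base overlap needs the forward primer's last k bases to equal them.
Comparing (forward last k vs required): k=1: C vs C ✓; k=2: GC vs CA ✗; k=3: TGC vs CAG ✗; k=4: GTGC vs CAGT ✗; k=5: AGTGC vs CAGTG ✗; k=6: CAGTGC vs CAGTGC ✓; k=7: CCAGTGC vs CAGTGCT ✗.
Perfect overlaps at k = 1, 6; the largest is 6.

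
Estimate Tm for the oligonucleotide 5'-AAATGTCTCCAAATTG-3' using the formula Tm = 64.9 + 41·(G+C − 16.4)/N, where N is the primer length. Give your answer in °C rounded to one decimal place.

35.7°C

Base counts: A=6, T=5, G=2, C=3; G+C = 5, N = 16.
Tm = 64.9 + 41·(5 − 16.4)/16 = 64.9 + -467.40/16 = 35.7°C.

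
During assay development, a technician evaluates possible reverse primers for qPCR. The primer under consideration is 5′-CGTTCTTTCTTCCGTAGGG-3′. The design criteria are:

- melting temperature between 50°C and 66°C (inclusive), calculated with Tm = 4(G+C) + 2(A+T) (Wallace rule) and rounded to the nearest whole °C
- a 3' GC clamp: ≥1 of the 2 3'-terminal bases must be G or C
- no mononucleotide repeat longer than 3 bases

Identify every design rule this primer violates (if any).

Base counts: A=1, T=8, G=5, C=5 (length 19).
Tm: Tm = 2·9 + 4·10 = 58°C ✓
GC clamp: 3' end GG has 2 G/C ✓
homopolymer run: longest run = 3 ✓

Meets all criteria.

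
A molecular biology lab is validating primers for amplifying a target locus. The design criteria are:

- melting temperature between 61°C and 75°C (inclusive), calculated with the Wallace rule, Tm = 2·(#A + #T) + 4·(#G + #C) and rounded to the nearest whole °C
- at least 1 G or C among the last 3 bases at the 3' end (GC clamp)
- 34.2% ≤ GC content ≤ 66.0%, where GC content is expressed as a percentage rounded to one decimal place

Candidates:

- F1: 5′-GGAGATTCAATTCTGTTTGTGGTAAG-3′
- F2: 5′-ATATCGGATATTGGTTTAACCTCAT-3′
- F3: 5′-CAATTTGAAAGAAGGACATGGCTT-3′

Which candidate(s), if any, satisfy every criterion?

F1 (26 nt, A=6 T=10 G=8 C=2): Tm = 2·16 + 4·10 = 72°C ✓; 3' end AAG has 1 G/C ✓; GC 10/26 = 38.5% ✓ — passes.
F2 (25 nt, A=7 T=10 G=4 C=4): Tm = 2·17 + 4·8 = 66°C ✓; 3' end CAT has 1 G/C ✓; GC 8/25 = 32.0%, outside 34.2–66.0% ✗ — fails.
F3 (24 nt, A=9 T=6 G=6 C=3): Tm = 2·15 + 4·9 = 66°C ✓; 3' end CTT has 1 G/C ✓; GC 9/24 = 37.5% ✓ — passes.

F1 and F3.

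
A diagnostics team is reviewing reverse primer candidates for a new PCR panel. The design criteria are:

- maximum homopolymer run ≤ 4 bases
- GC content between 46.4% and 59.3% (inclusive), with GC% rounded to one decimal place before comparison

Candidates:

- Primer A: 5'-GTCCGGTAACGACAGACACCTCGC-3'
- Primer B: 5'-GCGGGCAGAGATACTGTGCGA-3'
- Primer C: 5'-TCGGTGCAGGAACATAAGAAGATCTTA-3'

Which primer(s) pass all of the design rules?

None of the candidates satisfy all criteria.

Primer A (24 nt, A=6 T=3 G=6 C=9): longest run = 2 ✓; GC 15/24 = 62.5%, outside 46.4–59.3% ✗ — fails.
Primer B (21 nt, A=5 T=3 G=9 C=4): longest run = 3 ✓; GC 13/21 = 61.9%, outside 46.4–59.3% ✗ — fails.
Primer C (27 nt, A=10 T=6 G=7 C=4): longest run = 2 ✓; GC 11/27 = 40.7%, outside 46.4–59.3% ✗ — fails.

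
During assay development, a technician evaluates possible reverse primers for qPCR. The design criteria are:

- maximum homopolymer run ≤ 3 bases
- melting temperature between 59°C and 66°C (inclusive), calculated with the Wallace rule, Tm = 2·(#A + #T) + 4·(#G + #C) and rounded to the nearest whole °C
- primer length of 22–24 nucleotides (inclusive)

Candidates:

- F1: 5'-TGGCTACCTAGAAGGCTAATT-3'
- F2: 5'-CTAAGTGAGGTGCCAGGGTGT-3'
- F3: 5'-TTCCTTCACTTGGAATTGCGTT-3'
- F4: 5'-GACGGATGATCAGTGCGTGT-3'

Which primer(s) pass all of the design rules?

F1 (21 nt, A=6 T=6 G=5 C=4): longest run = 2 ✓; Tm = 2·12 + 4·9 = 60°C ✓; length 21, outside 22–24 ✗ — fails.
F2 (21 nt, A=4 T=5 G=9 C=3): longest run = 3 ✓; Tm = 2·9 + 4·12 = 66°C ✓; length 21, outside 22–24 ✗ — fails.
F3 (22 nt, A=3 T=10 G=4 C=5): longest run = 2 ✓; Tm = 2·13 + 4·9 = 62°C ✓; length 22 ✓ — passes.
F4 (20 nt, A=4 T=5 G=8 C=3): longest run = 2 ✓; Tm = 2·9 + 4·11 = 62°C ✓; length 20, outside 22–24 ✗ — fails.

F3 only.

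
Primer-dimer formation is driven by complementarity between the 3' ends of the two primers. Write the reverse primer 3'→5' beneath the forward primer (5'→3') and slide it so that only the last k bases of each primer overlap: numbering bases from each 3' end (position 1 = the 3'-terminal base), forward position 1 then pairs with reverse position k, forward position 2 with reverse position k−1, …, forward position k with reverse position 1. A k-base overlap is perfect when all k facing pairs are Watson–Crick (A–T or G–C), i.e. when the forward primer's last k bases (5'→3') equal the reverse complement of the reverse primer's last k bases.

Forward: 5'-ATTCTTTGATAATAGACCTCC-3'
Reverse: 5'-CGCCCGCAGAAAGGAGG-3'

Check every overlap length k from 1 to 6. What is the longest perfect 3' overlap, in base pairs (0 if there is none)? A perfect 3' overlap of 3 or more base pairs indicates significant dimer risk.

Longest perfect overlap: 5 complementary base pairs; significant dimer risk (threshold 3).

Last 6 bases (5'→3') — forward …ACCTCC, reverse …AGGAGG.
Reverse complement of the reverse primer's last 6 bases: CCTCCT; its first k bases are the reverse complement of the reverse primer's last k bases, so a perfect k-base overlap needs the forward primer's last k bases to equal them.
Comparing (forward last k vs required): k=1: C vs C ✓; k=2: CC vs CC ✓; k=3: TCC vs CCT ✗; k=4: CTCC vs CCTC ✗; k=5: CCTCC vs CCTCC ✓; k=6: ACCTCC vs CCTCCT ✗.
Perfect overlaps at k = 1, 2, 5; the largest is 5.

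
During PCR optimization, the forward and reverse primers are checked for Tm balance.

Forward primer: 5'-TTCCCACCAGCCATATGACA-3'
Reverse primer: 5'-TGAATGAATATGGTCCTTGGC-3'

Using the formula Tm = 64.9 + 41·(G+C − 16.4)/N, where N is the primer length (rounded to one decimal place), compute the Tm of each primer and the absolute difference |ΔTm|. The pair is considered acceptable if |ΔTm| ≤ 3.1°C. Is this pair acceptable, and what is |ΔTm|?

Forward: G+C = 10, N = 20 → Tm = 64.9 + 41·(10 − 16.4)/20 = 51.8°C.
Reverse: G+C = 9, N = 21 → Tm = 64.9 + 41·(9 − 16.4)/21 = 50.5°C.
|ΔTm| = |51.8 − 50.5| = 1.3°C, ≤ 3.1°C.

|ΔTm| = 1.3°C; the pair is acceptable.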